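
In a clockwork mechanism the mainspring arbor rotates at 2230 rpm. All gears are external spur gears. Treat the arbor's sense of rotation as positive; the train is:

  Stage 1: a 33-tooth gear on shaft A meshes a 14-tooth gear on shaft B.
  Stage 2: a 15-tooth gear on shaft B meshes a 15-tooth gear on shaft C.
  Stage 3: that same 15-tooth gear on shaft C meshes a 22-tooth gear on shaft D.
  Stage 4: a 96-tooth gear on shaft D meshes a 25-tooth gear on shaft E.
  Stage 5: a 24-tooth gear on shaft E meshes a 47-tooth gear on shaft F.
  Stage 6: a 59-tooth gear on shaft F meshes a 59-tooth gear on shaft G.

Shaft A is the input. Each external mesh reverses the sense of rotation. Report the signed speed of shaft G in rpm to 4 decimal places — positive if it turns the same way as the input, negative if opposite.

+7027.5502 rpm (same as input, |ω| = 7027.5502 rpm)

Stage 1 [33T→14T]: ω = 2230.0000×33/14 = 5256.4286 rpm, dir flips to −; running = −5256.4286
Stage 2 [15T→15T]: ω = 5256.4286×15/15 = 5256.4286 rpm, dir flips to +; running = +5256.4286
Stage 3 [15T→22T]: ω = 5256.4286×15/22 = 3583.9286 rpm, dir flips to −; running = −3583.9286
Stage 4 [96T→25T]: ω = 3583.9286×96/25 = 13762.2857 rpm, dir flips to +; running = +13762.2857
Stage 5 [24T→47T]: ω = 13762.2857×24/47 = 7027.5502 rpm, dir flips to −; running = −7027.5502
Stage 6 [59T→59T]: ω = 7027.5502×59/59 = 7027.5502 rpm, dir flips to +; running = +7027.5502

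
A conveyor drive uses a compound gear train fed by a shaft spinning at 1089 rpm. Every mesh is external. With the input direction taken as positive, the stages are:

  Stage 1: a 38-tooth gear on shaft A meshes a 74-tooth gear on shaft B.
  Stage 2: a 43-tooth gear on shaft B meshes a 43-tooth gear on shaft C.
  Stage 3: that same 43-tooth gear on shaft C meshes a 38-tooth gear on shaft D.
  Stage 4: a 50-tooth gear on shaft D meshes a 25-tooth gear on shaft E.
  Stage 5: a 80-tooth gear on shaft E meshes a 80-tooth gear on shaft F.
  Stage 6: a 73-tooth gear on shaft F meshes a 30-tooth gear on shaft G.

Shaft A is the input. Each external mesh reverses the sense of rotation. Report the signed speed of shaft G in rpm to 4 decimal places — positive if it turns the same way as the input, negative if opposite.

Stage 1 [38T→74T]: ω = 1089.0000×38/74 = 559.2162 rpm, dir flips to −; running = −559.2162
Stage 2 [43T→43T]: ω = 559.2162×43/43 = 559.2162 rpm, dir flips to +; running = +559.2162
Stage 3 [43T→38T]: ω = 559.2162×43/38 = 632.7973 rpm, dir flips to −; running = −632.7973
Stage 4 [50T→25T]: ω = 632.7973×50/25 = 1265.5946 rpm, dir flips to +; running = +1265.5946
Stage 5 [80T→80T]: ω = 1265.5946×80/80 = 1265.5946 rpm, dir flips to −; running = −1265.5946
Stage 6 [73T→30T]: ω = 1265.5946×73/30 = 3079.6135 rpm, dir flips to +; running = +3079.6135

+3079.6135 rpm (same as input, |ω| = 3079.6135 rpm)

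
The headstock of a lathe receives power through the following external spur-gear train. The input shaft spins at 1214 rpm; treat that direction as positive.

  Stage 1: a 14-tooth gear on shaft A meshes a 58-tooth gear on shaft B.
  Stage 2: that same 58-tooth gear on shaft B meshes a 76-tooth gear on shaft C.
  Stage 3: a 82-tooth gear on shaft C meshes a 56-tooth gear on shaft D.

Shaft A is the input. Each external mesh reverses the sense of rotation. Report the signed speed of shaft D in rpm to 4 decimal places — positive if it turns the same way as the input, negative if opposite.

Stage 1 [14T→58T]: ω = 1214.0000×14/58 = 293.0345 rpm, dir flips to −; running = −293.0345
Stage 2 [58T→76T]: ω = 293.0345×58/76 = 223.6316 rpm, dir flips to +; running = +223.6316
Stage 3 [82T→56T]: ω = 223.6316×82/56 = 327.4605 rpm, dir flips to −; running = −327.4605

-327.4605 rpm (opposite to input, |ω| = 327.4605 rpm)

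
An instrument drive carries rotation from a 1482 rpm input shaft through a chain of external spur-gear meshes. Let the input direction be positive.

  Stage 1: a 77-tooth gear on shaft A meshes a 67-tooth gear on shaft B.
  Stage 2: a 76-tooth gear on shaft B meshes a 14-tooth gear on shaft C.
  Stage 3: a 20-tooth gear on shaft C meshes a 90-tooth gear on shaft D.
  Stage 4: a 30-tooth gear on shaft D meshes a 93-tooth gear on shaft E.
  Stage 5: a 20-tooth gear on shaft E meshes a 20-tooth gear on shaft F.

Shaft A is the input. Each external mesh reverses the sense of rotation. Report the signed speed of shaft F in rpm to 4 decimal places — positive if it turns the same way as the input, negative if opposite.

-662.7893 rpm (opposite to input, |ω| = 662.7893 rpm)

Stage 1 [77T→67T]: ω = 1482.0000×77/67 = 1703.1940 rpm, dir flips to −; running = −1703.1940
Stage 2 [76T→14T]: ω = 1703.1940×76/14 = 9245.9104 rpm, dir flips to +; running = +9245.9104
Stage 3 [20T→90T]: ω = 9245.9104×20/90 = 2054.6468 rpm, dir flips to −; running = −2054.6468
Stage 4 [30T→93T]: ω = 2054.6468×30/93 = 662.7893 rpm, dir flips to +; running = +662.7893
Stage 5 [20T→20T]: ω = 662.7893×20/20 = 662.7893 rpm, dir flips to −; running = −662.7893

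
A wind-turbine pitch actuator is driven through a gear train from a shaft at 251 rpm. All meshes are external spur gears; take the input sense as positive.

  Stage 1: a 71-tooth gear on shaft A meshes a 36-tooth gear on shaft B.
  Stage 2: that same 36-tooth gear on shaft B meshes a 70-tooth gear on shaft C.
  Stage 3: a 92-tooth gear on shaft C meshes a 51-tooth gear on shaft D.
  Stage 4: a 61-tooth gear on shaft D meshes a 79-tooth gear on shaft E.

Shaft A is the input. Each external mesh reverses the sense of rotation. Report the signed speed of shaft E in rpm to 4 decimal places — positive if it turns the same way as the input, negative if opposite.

Stage 1 [71T→36T]: ω = 251.0000×71/36 = 495.0278 rpm, dir flips to −; running = −495.0278
Stage 2 [36T→70T]: ω = 495.0278×36/70 = 254.5857 rpm, dir flips to +; running = +254.5857
Stage 3 [92T→51T]: ω = 254.5857×92/51 = 459.2527 rpm, dir flips to −; running = −459.2527
Stage 4 [61T→79T]: ω = 459.2527×61/79 = 354.6128 rpm, dir flips to +; running = +354.6128

+354.6128 rpm (same as input, |ω| = 354.6128 rpm)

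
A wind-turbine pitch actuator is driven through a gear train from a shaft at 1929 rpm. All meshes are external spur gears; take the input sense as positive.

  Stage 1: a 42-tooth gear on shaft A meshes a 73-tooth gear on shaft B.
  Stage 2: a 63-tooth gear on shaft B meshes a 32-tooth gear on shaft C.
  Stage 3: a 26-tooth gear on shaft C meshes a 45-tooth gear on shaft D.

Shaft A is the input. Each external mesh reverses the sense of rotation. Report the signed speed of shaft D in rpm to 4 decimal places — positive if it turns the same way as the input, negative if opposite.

-1262.4380 rpm (opposite to input, |ω| = 1262.4380 rpm)

Stage 1 [42T→73T]: ω = 1929.0000×42/73 = 1109.8356 rpm, dir flips to −; running = −1109.8356
Stage 2 [63T→32T]: ω = 1109.8356×63/32 = 2184.9889 rpm, dir flips to +; running = +2184.9889
Stage 3 [26T→45T]: ω = 2184.9889×26/45 = 1262.4380 rpm, dir flips to −; running = −1262.4380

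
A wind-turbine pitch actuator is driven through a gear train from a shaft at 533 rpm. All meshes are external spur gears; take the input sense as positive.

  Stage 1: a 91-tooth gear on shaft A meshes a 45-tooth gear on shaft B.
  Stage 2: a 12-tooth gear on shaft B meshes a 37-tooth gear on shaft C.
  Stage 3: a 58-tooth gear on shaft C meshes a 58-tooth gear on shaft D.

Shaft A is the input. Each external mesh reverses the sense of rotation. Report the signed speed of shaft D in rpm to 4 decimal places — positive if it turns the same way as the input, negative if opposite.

Stage 1 [91T→45T]: ω = 533.0000×91/45 = 1077.8444 rpm, dir flips to −; running = −1077.8444
Stage 2 [12T→37T]: ω = 1077.8444×12/37 = 349.5712 rpm, dir flips to +; running = +349.5712
Stage 3 [58T→58T]: ω = 349.5712×58/58 = 349.5712 rpm, dir flips to −; running = −349.5712

-349.5712 rpm (opposite to input, |ω| = 349.5712 rpm)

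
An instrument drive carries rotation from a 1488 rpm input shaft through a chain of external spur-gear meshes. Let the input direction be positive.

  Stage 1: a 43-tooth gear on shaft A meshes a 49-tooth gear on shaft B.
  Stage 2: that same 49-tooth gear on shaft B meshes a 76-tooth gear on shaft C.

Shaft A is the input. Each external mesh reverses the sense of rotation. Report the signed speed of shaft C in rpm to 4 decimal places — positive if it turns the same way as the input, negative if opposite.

+841.8947 rpm (same as input, |ω| = 841.8947 rpm)

Stage 1 [43T→49T]: ω = 1488.0000×43/49 = 1305.7959 rpm, dir flips to −; running = −1305.7959
Stage 2 [49T→76T]: ω = 1305.7959×49/76 = 841.8947 rpm, dir flips to +; running = +841.8947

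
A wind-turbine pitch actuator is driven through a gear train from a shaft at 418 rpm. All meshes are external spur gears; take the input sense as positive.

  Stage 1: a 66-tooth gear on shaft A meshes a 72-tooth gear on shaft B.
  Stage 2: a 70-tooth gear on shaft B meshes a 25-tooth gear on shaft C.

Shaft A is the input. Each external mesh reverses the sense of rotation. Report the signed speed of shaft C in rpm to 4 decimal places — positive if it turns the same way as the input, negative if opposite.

Stage 1 [66T→72T]: ω = 418.0000×66/72 = 383.1667 rpm, dir flips to −; running = −383.1667
Stage 2 [70T→25T]: ω = 383.1667×70/25 = 1072.8667 rpm, dir flips to +; running = +1072.8667

+1072.8667 rpm (same as input, |ω| = 1072.8667 rpm)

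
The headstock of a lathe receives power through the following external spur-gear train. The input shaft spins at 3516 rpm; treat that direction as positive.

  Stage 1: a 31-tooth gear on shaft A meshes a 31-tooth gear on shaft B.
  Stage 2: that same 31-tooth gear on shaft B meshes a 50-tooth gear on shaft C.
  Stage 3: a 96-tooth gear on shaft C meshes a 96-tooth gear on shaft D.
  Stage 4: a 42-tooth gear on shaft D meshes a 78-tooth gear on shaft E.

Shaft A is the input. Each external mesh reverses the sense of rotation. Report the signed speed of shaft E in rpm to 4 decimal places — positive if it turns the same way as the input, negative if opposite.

Stage 1 [31T→31T]: ω = 3516.0000×31/31 = 3516.0000 rpm, dir flips to −; running = −3516.0000
Stage 2 [31T→50T]: ω = 3516.0000×31/50 = 2179.9200 rpm, dir flips to +; running = +2179.9200
Stage 3 [96T→96T]: ω = 2179.9200×96/96 = 2179.9200 rpm, dir flips to −; running = −2179.9200
Stage 4 [42T→78T]: ω = 2179.9200×42/78 = 1173.8031 rpm, dir flips to +; running = +1173.8031

+1173.8031 rpm (same as input, |ω| = 1173.8031 rpm)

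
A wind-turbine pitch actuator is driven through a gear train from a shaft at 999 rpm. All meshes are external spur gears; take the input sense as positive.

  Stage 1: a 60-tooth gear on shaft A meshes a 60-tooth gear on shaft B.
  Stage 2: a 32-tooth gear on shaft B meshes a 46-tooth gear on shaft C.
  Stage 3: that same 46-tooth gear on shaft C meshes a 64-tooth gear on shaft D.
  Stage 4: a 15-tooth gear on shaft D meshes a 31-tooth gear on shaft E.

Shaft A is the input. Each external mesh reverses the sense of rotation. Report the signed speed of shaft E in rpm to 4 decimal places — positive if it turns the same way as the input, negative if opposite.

Stage 1 [60T→60T]: ω = 999.0000×60/60 = 999.0000 rpm, dir flips to −; running = −999.0000
Stage 2 [32T→46T]: ω = 999.0000×32/46 = 694.9565 rpm, dir flips to +; running = +694.9565
Stage 3 [46T→64T]: ω = 694.9565×46/64 = 499.5000 rpm, dir flips to −; running = −499.5000
Stage 4 [15T→31T]: ω = 499.5000×15/31 = 241.6935 rpm, dir flips to +; running = +241.6935

+241.6935 rpm (same as input, |ω| = 241.6935 rpm)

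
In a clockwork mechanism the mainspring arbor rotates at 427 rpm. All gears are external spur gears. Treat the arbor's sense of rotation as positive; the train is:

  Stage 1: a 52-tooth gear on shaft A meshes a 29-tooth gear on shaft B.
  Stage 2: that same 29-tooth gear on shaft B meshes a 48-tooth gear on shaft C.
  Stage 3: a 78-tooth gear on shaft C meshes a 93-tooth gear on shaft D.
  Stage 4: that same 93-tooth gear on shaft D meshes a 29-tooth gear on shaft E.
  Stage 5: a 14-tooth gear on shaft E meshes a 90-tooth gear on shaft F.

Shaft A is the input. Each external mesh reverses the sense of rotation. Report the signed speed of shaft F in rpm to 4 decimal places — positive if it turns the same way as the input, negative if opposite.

Stage 1 [52T→29T]: ω = 427.0000×52/29 = 765.6552 rpm, dir flips to −; running = −765.6552
Stage 2 [29T→48T]: ω = 765.6552×29/48 = 462.5833 rpm, dir flips to +; running = +462.5833
Stage 3 [78T→93T]: ω = 462.5833×78/93 = 387.9731 rpm, dir flips to −; running = −387.9731
Stage 4 [93T→29T]: ω = 387.9731×93/29 = 1244.1897 rpm, dir flips to +; running = +1244.1897
Stage 5 [14T→90T]: ω = 1244.1897×14/90 = 193.5406 rpm, dir flips to −; running = −193.5406

-193.5406 rpm (opposite to input, |ω| = 193.5406 rpm)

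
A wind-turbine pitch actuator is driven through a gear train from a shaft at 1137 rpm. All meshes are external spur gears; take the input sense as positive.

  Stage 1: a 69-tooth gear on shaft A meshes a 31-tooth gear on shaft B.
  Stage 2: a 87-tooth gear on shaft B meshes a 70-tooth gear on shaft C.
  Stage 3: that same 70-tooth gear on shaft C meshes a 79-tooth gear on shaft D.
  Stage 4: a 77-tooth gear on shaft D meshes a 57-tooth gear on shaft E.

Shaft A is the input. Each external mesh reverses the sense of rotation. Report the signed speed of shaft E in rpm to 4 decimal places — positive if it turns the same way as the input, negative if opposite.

Stage 1 [69T→31T]: ω = 1137.0000×69/31 = 2530.7419 rpm, dir flips to −; running = −2530.7419
Stage 2 [87T→70T]: ω = 2530.7419×87/70 = 3145.3507 rpm, dir flips to +; running = +3145.3507
Stage 3 [70T→79T]: ω = 3145.3507×70/79 = 2787.0196 rpm, dir flips to −; running = −2787.0196
Stage 4 [77T→57T]: ω = 2787.0196×77/57 = 3764.9212 rpm, dir flips to +; running = +3764.9212

+3764.9212 rpm (same as input, |ω| = 3764.9212 rpm)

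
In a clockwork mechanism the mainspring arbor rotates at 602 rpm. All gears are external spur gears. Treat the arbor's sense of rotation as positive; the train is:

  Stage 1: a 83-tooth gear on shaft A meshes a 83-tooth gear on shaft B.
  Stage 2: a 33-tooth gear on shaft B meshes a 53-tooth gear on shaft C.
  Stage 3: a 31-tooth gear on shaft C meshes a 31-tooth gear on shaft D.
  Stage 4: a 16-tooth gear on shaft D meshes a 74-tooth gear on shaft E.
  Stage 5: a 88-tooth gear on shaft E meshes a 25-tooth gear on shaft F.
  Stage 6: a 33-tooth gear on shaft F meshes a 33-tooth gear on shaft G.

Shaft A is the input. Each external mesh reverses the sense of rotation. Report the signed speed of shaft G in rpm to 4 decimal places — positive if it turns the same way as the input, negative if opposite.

+285.2762 rpm (same as input, |ω| = 285.2762 rpm)

Stage 1 [83T→83T]: ω = 602.0000×83/83 = 602.0000 rpm, dir flips to −; running = −602.0000
Stage 2 [33T→53T]: ω = 602.0000×33/53 = 374.8302 rpm, dir flips to +; running = +374.8302
Stage 3 [31T→31T]: ω = 374.8302×31/31 = 374.8302 rpm, dir flips to −; running = −374.8302
Stage 4 [16T→74T]: ω = 374.8302×16/74 = 81.0444 rpm, dir flips to +; running = +81.0444
Stage 5 [88T→25T]: ω = 81.0444×88/25 = 285.2762 rpm, dir flips to −; running = −285.2762
Stage 6 [33T→33T]: ω = 285.2762×33/33 = 285.2762 rpm, dir flips to +; running = +285.2762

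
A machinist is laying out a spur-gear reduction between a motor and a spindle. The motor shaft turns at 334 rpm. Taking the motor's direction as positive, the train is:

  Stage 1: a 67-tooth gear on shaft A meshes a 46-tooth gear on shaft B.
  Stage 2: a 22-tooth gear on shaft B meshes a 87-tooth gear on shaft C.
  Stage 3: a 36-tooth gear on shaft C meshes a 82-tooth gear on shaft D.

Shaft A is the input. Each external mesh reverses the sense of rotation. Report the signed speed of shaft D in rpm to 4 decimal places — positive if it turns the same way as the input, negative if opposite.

Stage 1 [67T→46T]: ω = 334.0000×67/46 = 486.4783 rpm, dir flips to −; running = −486.4783
Stage 2 [22T→87T]: ω = 486.4783×22/87 = 123.0175 rpm, dir flips to +; running = +123.0175
Stage 3 [36T→82T]: ω = 123.0175×36/82 = 54.0077 rpm, dir flips to −; running = −54.0077

-54.0077 rpm (opposite to input, |ω| = 54.0077 rpm)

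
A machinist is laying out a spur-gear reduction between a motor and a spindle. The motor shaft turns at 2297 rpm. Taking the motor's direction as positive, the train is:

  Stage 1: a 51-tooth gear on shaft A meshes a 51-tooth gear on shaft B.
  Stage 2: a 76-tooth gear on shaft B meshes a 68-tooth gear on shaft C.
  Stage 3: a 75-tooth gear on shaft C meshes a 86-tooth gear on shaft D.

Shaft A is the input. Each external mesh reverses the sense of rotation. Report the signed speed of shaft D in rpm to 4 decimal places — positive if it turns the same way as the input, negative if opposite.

-2238.8680 rpm (opposite to input, |ω| = 2238.8680 rpm)

Stage 1 [51T→51T]: ω = 2297.0000×51/51 = 2297.0000 rpm, dir flips to −; running = −2297.0000
Stage 2 [76T→68T]: ω = 2297.0000×76/68 = 2567.2353 rpm, dir flips to +; running = +2567.2353
Stage 3 [75T→86T]: ω = 2567.2353×75/86 = 2238.8680 rpm, dir flips to −; running = −2238.8680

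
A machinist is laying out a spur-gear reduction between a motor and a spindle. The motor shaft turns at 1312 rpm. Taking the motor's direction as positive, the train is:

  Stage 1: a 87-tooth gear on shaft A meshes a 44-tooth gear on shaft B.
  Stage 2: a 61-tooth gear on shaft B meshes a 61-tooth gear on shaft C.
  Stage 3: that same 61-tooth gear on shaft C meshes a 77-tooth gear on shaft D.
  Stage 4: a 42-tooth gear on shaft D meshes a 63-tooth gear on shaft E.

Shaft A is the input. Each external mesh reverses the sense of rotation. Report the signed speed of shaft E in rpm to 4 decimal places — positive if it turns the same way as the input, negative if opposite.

Stage 1 [87T→44T]: ω = 1312.0000×87/44 = 2594.1818 rpm, dir flips to −; running = −2594.1818
Stage 2 [61T→61T]: ω = 2594.1818×61/61 = 2594.1818 rpm, dir flips to +; running = +2594.1818
Stage 3 [61T→77T]: ω = 2594.1818×61/77 = 2055.1311 rpm, dir flips to −; running = −2055.1311
Stage 4 [42T→63T]: ω = 2055.1311×42/63 = 1370.0874 rpm, dir flips to +; running = +1370.0874

+1370.0874 rpm (same as input, |ω| = 1370.0874 rpm)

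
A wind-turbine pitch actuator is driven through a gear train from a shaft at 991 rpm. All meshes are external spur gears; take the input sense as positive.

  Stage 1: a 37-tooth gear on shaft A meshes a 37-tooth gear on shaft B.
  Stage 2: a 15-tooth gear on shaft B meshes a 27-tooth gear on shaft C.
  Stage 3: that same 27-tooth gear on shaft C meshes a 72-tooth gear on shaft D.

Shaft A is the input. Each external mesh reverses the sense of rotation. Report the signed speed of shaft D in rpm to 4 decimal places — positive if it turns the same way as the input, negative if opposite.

-206.4583 rpm (opposite to input, |ω| = 206.4583 rpm)

Stage 1 [37T→37T]: ω = 991.0000×37/37 = 991.0000 rpm, dir flips to −; running = −991.0000
Stage 2 [15T→27T]: ω = 991.0000×15/27 = 550.5556 rpm, dir flips to +; running = +550.5556
Stage 3 [27T→72T]: ω = 550.5556×27/72 = 206.4583 rpm, dir flips to −; running = −206.4583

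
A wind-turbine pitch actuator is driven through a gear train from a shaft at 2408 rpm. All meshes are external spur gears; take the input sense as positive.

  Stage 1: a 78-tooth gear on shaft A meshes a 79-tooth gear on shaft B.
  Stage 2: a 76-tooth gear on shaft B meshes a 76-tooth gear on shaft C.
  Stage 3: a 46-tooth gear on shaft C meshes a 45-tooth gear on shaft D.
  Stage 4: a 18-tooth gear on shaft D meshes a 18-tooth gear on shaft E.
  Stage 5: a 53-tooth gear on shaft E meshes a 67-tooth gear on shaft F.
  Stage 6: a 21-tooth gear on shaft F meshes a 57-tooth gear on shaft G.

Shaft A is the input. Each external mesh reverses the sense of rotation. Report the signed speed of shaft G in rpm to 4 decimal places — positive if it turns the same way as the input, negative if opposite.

+708.2960 rpm (same as input, |ω| = 708.2960 rpm)

Stage 1 [78T→79T]: ω = 2408.0000×78/79 = 2377.5190 rpm, dir flips to −; running = −2377.5190
Stage 2 [76T→76T]: ω = 2377.5190×76/76 = 2377.5190 rpm, dir flips to +; running = +2377.5190
Stage 3 [46T→45T]: ω = 2377.5190×46/45 = 2430.3527 rpm, dir flips to −; running = −2430.3527
Stage 4 [18T→18T]: ω = 2430.3527×18/18 = 2430.3527 rpm, dir flips to +; running = +2430.3527
Stage 5 [53T→67T]: ω = 2430.3527×53/67 = 1922.5178 rpm, dir flips to −; running = −1922.5178
Stage 6 [21T→57T]: ω = 1922.5178×21/57 = 708.2960 rpm, dir flips to +; running = +708.2960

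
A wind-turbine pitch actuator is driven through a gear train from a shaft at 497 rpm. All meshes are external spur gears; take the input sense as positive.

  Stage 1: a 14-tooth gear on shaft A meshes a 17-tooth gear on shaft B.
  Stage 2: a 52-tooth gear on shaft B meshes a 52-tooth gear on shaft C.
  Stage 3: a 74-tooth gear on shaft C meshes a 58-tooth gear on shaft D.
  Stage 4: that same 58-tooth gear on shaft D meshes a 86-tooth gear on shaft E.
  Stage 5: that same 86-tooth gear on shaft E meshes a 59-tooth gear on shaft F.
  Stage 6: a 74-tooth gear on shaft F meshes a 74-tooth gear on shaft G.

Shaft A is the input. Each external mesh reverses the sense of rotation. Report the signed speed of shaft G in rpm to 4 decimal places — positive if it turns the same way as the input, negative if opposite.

Stage 1 [14T→17T]: ω = 497.0000×14/17 = 409.2941 rpm, dir flips to −; running = −409.2941
Stage 2 [52T→52T]: ω = 409.2941×52/52 = 409.2941 rpm, dir flips to +; running = +409.2941
Stage 3 [74T→58T]: ω = 409.2941×74/58 = 522.2028 rpm, dir flips to −; running = −522.2028
Stage 4 [58T→86T]: ω = 522.2028×58/86 = 352.1833 rpm, dir flips to +; running = +352.1833
Stage 5 [86T→59T]: ω = 352.1833×86/59 = 513.3519 rpm, dir flips to −; running = −513.3519
Stage 6 [74T→74T]: ω = 513.3519×74/74 = 513.3519 rpm, dir flips to +; running = +513.3519

+513.3519 rpm (same as input, |ω| = 513.3519 rpm)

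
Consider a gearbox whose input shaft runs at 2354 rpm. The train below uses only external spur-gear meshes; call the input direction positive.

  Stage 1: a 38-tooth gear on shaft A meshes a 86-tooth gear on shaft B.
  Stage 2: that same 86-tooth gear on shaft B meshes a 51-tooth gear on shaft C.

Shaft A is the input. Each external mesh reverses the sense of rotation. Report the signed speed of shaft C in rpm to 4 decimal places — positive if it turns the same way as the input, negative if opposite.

+1753.9608 rpm (same as input, |ω| = 1753.9608 rpm)

Stage 1 [38T→86T]: ω = 2354.0000×38/86 = 1040.1395 rpm, dir flips to −; running = −1040.1395
Stage 2 [86T→51T]: ω = 1040.1395×86/51 = 1753.9608 rpm, dir flips to +; running = +1753.9608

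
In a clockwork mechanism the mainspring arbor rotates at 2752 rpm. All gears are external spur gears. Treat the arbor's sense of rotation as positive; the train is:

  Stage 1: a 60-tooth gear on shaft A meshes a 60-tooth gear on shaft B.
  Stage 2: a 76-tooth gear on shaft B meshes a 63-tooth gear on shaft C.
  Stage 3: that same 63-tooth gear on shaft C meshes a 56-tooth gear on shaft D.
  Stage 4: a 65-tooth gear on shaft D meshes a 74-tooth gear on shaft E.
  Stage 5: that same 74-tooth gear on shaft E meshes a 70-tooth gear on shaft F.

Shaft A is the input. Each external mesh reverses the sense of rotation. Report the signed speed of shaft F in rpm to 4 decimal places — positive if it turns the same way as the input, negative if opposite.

-3468.0816 rpm (opposite to input, |ω| = 3468.0816 rpm)

Stage 1 [60T→60T]: ω = 2752.0000×60/60 = 2752.0000 rpm, dir flips to −; running = −2752.0000
Stage 2 [76T→63T]: ω = 2752.0000×76/63 = 3319.8730 rpm, dir flips to +; running = +3319.8730
Stage 3 [63T→56T]: ω = 3319.8730×63/56 = 3734.8571 rpm, dir flips to −; running = −3734.8571
Stage 4 [65T→74T]: ω = 3734.8571×65/74 = 3280.6178 rpm, dir flips to +; running = +3280.6178
Stage 5 [74T→70T]: ω = 3280.6178×74/70 = 3468.0816 rpm, dir flips to −; running = −3468.0816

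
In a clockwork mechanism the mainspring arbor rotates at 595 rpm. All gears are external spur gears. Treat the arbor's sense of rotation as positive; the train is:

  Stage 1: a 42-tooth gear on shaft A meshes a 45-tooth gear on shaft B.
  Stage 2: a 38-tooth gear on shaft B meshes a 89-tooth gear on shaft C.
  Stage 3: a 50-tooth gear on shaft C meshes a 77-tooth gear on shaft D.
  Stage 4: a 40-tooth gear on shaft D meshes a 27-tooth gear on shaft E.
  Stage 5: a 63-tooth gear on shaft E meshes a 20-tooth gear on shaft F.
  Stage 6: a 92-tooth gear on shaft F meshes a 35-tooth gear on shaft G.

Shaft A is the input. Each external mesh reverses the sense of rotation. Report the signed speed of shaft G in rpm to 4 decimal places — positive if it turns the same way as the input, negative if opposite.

Stage 1 [42T→45T]: ω = 595.0000×42/45 = 555.3333 rpm, dir flips to −; running = −555.3333
Stage 2 [38T→89T]: ω = 555.3333×38/89 = 237.1086 rpm, dir flips to +; running = +237.1086
Stage 3 [50T→77T]: ω = 237.1086×50/77 = 153.9666 rpm, dir flips to −; running = −153.9666
Stage 4 [40T→27T]: ω = 153.9666×40/27 = 228.0987 rpm, dir flips to +; running = +228.0987
Stage 5 [63T→20T]: ω = 228.0987×63/20 = 718.5110 rpm, dir flips to −; running = −718.5110
Stage 6 [92T→35T]: ω = 718.5110×92/35 = 1888.6574 rpm, dir flips to +; running = +1888.6574

+1888.6574 rpm (same as input, |ω| = 1888.6574 rpm)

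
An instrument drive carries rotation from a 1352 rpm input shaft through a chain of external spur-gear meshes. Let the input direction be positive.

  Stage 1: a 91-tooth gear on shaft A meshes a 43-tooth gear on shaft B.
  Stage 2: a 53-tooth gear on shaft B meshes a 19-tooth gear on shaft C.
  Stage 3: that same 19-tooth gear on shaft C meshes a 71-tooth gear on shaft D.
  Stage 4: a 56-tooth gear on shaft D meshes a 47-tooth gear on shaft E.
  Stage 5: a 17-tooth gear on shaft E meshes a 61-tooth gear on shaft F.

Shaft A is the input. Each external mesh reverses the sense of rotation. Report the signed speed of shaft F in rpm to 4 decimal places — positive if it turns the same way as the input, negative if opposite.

-709.2125 rpm (opposite to input, |ω| = 709.2125 rpm)

Stage 1 [91T→43T]: ω = 1352.0000×91/43 = 2861.2093 rpm, dir flips to −; running = −2861.2093
Stage 2 [53T→19T]: ω = 2861.2093×53/19 = 7981.2681 rpm, dir flips to +; running = +7981.2681
Stage 3 [19T→71T]: ω = 7981.2681×19/71 = 2135.8323 rpm, dir flips to −; running = −2135.8323
Stage 4 [56T→47T]: ω = 2135.8323×56/47 = 2544.8215 rpm, dir flips to +; running = +2544.8215
Stage 5 [17T→61T]: ω = 2544.8215×17/61 = 709.2125 rpm, dir flips to −; running = −709.2125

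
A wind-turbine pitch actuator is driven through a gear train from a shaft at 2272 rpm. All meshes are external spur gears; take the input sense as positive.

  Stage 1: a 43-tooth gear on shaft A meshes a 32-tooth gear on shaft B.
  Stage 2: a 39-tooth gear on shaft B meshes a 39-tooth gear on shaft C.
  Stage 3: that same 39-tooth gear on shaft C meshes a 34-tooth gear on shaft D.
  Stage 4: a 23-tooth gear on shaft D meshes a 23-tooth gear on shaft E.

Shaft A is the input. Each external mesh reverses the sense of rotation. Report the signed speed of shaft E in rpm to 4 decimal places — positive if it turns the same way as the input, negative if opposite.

Stage 1 [43T→32T]: ω = 2272.0000×43/32 = 3053.0000 rpm, dir flips to −; running = −3053.0000
Stage 2 [39T→39T]: ω = 3053.0000×39/39 = 3053.0000 rpm, dir flips to +; running = +3053.0000
Stage 3 [39T→34T]: ω = 3053.0000×39/34 = 3501.9706 rpm, dir flips to −; running = −3501.9706
Stage 4 [23T→23T]: ω = 3501.9706×23/23 = 3501.9706 rpm, dir flips to +; running = +3501.9706

+3501.9706 rpm (same as input, |ω| = 3501.9706 rpm)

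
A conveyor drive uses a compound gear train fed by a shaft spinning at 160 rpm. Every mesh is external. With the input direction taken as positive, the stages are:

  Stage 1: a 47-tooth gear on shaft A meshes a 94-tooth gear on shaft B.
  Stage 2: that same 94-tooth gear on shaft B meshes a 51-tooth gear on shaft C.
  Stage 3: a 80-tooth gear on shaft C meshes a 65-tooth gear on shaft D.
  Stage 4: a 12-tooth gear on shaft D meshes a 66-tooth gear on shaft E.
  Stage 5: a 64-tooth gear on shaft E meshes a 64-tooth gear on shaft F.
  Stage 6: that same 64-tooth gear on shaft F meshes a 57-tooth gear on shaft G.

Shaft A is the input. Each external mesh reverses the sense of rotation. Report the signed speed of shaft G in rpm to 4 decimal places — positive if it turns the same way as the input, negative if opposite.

+37.0482 rpm (same as input, |ω| = 37.0482 rpm)

Stage 1 [47T→94T]: ω = 160.0000×47/94 = 80.0000 rpm, dir flips to −; running = −80.0000
Stage 2 [94T→51T]: ω = 80.0000×94/51 = 147.4510 rpm, dir flips to +; running = +147.4510
Stage 3 [80T→65T]: ω = 147.4510×80/65 = 181.4781 rpm, dir flips to −; running = −181.4781
Stage 4 [12T→66T]: ω = 181.4781×12/66 = 32.9960 rpm, dir flips to +; running = +32.9960
Stage 5 [64T→64T]: ω = 32.9960×64/64 = 32.9960 rpm, dir flips to −; running = −32.9960
Stage 6 [64T→57T]: ω = 32.9960×64/57 = 37.0482 rpm, dir flips to +; running = +37.0482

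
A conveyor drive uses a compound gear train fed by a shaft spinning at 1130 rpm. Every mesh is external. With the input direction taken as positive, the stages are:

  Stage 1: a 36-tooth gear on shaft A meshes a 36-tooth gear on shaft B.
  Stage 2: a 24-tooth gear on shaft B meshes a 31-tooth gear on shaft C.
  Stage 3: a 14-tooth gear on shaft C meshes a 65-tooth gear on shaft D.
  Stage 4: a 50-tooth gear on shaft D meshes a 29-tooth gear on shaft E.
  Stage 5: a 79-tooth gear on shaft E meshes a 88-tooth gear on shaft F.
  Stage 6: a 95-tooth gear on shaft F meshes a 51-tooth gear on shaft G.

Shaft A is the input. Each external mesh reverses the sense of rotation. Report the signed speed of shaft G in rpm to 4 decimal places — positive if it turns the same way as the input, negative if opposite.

Stage 1 [36T→36T]: ω = 1130.0000×36/36 = 1130.0000 rpm, dir flips to −; running = −1130.0000
Stage 2 [24T→31T]: ω = 1130.0000×24/31 = 874.8387 rpm, dir flips to +; running = +874.8387
Stage 3 [14T→65T]: ω = 874.8387×14/65 = 188.4268 rpm, dir flips to −; running = −188.4268
Stage 4 [50T→29T]: ω = 188.4268×50/29 = 324.8738 rpm, dir flips to +; running = +324.8738
Stage 5 [79T→88T]: ω = 324.8738×79/88 = 291.6481 rpm, dir flips to −; running = −291.6481
Stage 6 [95T→51T]: ω = 291.6481×95/51 = 543.2660 rpm, dir flips to +; running = +543.2660

+543.2660 rpm (same as input, |ω| = 543.2660 rpm)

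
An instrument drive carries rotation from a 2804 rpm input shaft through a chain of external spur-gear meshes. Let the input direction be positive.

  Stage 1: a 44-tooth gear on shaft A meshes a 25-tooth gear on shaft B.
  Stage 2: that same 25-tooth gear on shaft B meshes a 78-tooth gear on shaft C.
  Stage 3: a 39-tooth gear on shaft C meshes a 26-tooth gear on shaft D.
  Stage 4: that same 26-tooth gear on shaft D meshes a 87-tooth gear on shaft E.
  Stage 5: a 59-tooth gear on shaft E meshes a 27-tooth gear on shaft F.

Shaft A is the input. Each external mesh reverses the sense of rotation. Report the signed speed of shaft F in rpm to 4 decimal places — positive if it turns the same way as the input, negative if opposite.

-1549.4219 rpm (opposite to input, |ω| = 1549.4219 rpm)

Stage 1 [44T→25T]: ω = 2804.0000×44/25 = 4935.0400 rpm, dir flips to −; running = −4935.0400
Stage 2 [25T→78T]: ω = 4935.0400×25/78 = 1581.7436 rpm, dir flips to +; running = +1581.7436
Stage 3 [39T→26T]: ω = 1581.7436×39/26 = 2372.6154 rpm, dir flips to −; running = −2372.6154
Stage 4 [26T→87T]: ω = 2372.6154×26/87 = 709.0575 rpm, dir flips to +; running = +709.0575
Stage 5 [59T→27T]: ω = 709.0575×59/27 = 1549.4219 rpm, dir flips to −; running = −1549.4219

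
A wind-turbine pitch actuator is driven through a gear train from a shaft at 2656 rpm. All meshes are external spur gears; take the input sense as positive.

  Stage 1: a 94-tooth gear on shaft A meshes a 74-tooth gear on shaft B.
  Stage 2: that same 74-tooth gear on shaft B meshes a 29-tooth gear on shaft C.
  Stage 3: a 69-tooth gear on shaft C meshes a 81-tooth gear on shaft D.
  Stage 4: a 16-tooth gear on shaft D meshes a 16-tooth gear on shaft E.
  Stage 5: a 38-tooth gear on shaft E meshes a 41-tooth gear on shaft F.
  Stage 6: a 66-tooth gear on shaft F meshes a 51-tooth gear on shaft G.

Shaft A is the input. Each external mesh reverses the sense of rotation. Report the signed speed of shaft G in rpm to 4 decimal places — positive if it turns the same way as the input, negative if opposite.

+8796.2081 rpm (same as input, |ω| = 8796.2081 rpm)

Stage 1 [94T→74T]: ω = 2656.0000×94/74 = 3373.8378 rpm, dir flips to −; running = −3373.8378
Stage 2 [74T→29T]: ω = 3373.8378×74/29 = 8609.1034 rpm, dir flips to +; running = +8609.1034
Stage 3 [69T→81T]: ω = 8609.1034×69/81 = 7333.6807 rpm, dir flips to −; running = −7333.6807
Stage 4 [16T→16T]: ω = 7333.6807×16/16 = 7333.6807 rpm, dir flips to +; running = +7333.6807
Stage 5 [38T→41T]: ω = 7333.6807×38/41 = 6797.0699 rpm, dir flips to −; running = −6797.0699
Stage 6 [66T→51T]: ω = 6797.0699×66/51 = 8796.2081 rpm, dir flips to +; running = +8796.2081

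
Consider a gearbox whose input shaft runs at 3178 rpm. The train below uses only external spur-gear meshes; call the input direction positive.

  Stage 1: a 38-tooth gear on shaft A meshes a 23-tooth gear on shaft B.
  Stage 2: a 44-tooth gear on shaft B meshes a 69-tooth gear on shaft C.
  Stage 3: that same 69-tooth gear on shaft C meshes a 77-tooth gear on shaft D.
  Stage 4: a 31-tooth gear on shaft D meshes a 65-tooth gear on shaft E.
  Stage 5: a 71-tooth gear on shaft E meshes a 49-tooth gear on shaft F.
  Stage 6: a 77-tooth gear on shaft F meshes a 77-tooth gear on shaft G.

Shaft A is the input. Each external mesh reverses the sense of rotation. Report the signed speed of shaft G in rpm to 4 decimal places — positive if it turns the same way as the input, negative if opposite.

+2073.3958 rpm (same as input, |ω| = 2073.3958 rpm)

Stage 1 [38T→23T]: ω = 3178.0000×38/23 = 5250.6087 rpm, dir flips to −; running = −5250.6087
Stage 2 [44T→69T]: ω = 5250.6087×44/69 = 3348.2142 rpm, dir flips to +; running = +3348.2142
Stage 3 [69T→77T]: ω = 3348.2142×69/77 = 3000.3478 rpm, dir flips to −; running = −3000.3478
Stage 4 [31T→65T]: ω = 3000.3478×31/65 = 1430.9351 rpm, dir flips to +; running = +1430.9351
Stage 5 [71T→49T]: ω = 1430.9351×71/49 = 2073.3958 rpm, dir flips to −; running = −2073.3958
Stage 6 [77T→77T]: ω = 2073.3958×77/77 = 2073.3958 rpm, dir flips to +; running = +2073.3958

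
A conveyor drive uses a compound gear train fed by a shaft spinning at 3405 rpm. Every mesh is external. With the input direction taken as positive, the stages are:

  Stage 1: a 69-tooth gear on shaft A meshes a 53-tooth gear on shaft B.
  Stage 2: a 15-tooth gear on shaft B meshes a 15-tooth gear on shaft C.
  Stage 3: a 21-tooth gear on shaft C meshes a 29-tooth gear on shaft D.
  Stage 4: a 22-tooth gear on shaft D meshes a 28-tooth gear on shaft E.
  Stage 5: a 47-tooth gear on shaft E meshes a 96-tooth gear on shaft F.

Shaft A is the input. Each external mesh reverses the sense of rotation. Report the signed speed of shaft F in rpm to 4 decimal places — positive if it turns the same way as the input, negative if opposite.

-1234.8179 rpm (opposite to input, |ω| = 1234.8179 rpm)

Stage 1 [69T→53T]: ω = 3405.0000×69/53 = 4432.9245 rpm, dir flips to −; running = −4432.9245
Stage 2 [15T→15T]: ω = 4432.9245×15/15 = 4432.9245 rpm, dir flips to +; running = +4432.9245
Stage 3 [21T→29T]: ω = 4432.9245×21/29 = 3210.0488 rpm, dir flips to −; running = −3210.0488
Stage 4 [22T→28T]: ω = 3210.0488×22/28 = 2522.1812 rpm, dir flips to +; running = +2522.1812
Stage 5 [47T→96T]: ω = 2522.1812×47/96 = 1234.8179 rpm, dir flips to −; running = −1234.8179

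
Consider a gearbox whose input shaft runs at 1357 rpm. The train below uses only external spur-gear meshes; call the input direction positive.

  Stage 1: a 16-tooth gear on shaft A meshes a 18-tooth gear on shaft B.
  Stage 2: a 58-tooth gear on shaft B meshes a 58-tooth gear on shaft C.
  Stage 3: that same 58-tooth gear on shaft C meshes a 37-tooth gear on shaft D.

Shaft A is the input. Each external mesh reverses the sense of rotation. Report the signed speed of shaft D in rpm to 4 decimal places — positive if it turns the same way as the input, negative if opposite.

-1890.8348 rpm (opposite to input, |ω| = 1890.8348 rpm)

Stage 1 [16T→18T]: ω = 1357.0000×16/18 = 1206.2222 rpm, dir flips to −; running = −1206.2222
Stage 2 [58T→58T]: ω = 1206.2222×58/58 = 1206.2222 rpm, dir flips to +; running = +1206.2222
Stage 3 [58T→37T]: ω = 1206.2222×58/37 = 1890.8348 rpm, dir flips to −; running = −1890.8348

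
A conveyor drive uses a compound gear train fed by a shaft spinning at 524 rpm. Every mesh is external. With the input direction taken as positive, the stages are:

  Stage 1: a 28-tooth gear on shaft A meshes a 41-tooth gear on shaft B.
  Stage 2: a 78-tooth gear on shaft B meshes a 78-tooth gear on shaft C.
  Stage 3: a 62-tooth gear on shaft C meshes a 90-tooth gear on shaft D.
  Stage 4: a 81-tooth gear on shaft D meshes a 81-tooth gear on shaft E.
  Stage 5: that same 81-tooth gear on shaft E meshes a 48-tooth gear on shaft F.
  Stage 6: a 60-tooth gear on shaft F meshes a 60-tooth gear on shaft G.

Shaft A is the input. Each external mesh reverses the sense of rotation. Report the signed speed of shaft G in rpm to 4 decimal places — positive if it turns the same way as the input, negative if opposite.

+416.0049 rpm (same as input, |ω| = 416.0049 rpm)

Stage 1 [28T→41T]: ω = 524.0000×28/41 = 357.8537 rpm, dir flips to −; running = −357.8537
Stage 2 [78T→78T]: ω = 357.8537×78/78 = 357.8537 rpm, dir flips to +; running = +357.8537
Stage 3 [62T→90T]: ω = 357.8537×62/90 = 246.5214 rpm, dir flips to −; running = −246.5214
Stage 4 [81T→81T]: ω = 246.5214×81/81 = 246.5214 rpm, dir flips to +; running = +246.5214
Stage 5 [81T→48T]: ω = 246.5214×81/48 = 416.0049 rpm, dir flips to −; running = −416.0049
Stage 6 [60T→60T]: ω = 416.0049×60/60 = 416.0049 rpm, dir flips to +; running = +416.0049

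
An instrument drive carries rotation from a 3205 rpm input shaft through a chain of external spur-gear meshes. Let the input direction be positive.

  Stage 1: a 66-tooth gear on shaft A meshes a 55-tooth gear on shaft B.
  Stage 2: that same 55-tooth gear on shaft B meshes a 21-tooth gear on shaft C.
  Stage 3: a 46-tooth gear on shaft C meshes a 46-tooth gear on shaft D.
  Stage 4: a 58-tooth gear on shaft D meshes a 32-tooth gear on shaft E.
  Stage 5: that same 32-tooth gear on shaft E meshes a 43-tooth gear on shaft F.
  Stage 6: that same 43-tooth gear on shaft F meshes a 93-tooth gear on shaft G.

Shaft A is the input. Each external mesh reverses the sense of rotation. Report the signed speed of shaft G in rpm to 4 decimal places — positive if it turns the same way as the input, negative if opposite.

Stage 1 [66T→55T]: ω = 3205.0000×66/55 = 3846.0000 rpm, dir flips to −; running = −3846.0000
Stage 2 [55T→21T]: ω = 3846.0000×55/21 = 10072.8571 rpm, dir flips to +; running = +10072.8571
Stage 3 [46T→46T]: ω = 10072.8571×46/46 = 10072.8571 rpm, dir flips to −; running = −10072.8571
Stage 4 [58T→32T]: ω = 10072.8571×58/32 = 18257.0536 rpm, dir flips to +; running = +18257.0536
Stage 5 [32T→43T]: ω = 18257.0536×32/43 = 13586.6445 rpm, dir flips to −; running = −13586.6445
Stage 6 [43T→93T]: ω = 13586.6445×43/93 = 6281.9969 rpm, dir flips to +; running = +6281.9969

+6281.9969 rpm (same as input, |ω| = 6281.9969 rpm)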